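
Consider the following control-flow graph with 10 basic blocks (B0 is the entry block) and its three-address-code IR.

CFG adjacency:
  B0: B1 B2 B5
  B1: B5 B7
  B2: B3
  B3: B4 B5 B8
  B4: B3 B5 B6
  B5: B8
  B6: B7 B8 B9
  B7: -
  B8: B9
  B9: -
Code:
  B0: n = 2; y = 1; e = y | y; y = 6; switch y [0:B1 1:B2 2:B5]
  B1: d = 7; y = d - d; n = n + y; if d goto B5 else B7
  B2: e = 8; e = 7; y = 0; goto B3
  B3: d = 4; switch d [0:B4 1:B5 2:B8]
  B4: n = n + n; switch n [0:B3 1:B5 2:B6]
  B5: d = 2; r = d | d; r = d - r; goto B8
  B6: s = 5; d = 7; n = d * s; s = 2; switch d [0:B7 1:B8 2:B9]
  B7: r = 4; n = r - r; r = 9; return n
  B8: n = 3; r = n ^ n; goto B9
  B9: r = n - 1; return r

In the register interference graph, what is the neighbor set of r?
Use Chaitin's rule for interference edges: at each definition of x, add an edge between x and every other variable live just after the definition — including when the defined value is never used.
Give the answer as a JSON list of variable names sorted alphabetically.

Per-block:
  B0: {e,n,y} / ∅
  B1: {d,n,y} / {n}
  B2: {e,y} / ∅
  B3: {d} / ∅
  B4: {n} / {n}
  B5: {d,r} / ∅
  B6: {d,n,s} / ∅
  B7: {n,r} / ∅
  B8: {n,r} / ∅
  B9: {r} / {n}

Liveness:
  B0 li=∅ lo={n}
  B1 li={n} lo=∅
  B2 li={n} lo={n}
  B3 li={n} lo={n}
  B4 li={n} lo={n}
  B5 li=∅ lo=∅
  B6 li=∅ lo={n}
  B7 li=∅ lo=∅
  B8 li=∅ lo={n}
  B9 li={n} lo=∅

Conflict graph:
  d↔{n,r,s,y}
  e↔{n}
  n↔{d,e,r,s,y}
  r↔{d,n}
  s↔{d,n}
  y↔{d,n}

N(r) = ["d", "n"]

Answer: ["d", "n"]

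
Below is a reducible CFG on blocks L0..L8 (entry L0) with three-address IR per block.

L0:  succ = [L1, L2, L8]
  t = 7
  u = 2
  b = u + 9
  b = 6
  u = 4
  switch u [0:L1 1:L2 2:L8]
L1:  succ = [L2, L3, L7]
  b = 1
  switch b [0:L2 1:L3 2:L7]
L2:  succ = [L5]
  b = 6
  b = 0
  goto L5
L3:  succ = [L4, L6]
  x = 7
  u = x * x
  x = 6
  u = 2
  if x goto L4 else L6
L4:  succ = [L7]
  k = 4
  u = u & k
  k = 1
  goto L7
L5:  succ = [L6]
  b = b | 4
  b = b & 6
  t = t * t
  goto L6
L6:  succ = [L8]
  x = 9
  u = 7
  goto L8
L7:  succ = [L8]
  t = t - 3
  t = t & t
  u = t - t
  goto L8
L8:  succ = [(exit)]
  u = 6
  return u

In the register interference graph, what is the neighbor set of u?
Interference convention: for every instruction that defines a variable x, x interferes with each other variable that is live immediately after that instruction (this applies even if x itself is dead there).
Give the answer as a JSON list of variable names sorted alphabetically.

Block summaries:
  L0: def={b,t,u} ue=∅
  L1: def={b} ue=∅
  L2: def={b} ue=∅
  L3: def={u,x} ue=∅
  L4: def={k,u} ue={u}
  L5: def={b,t} ue={b,t}
  L6: def={u,x} ue=∅
  L7: def={t,u} ue={t}
  L8: def={u} ue=∅

Liveness:
  L0 li=∅ lo={t}
  L1 li={t} lo={t}
  L2 li={t} lo={b,t}
  L3 li={t} lo={t,u}
  L4 li={t,u} lo={t}
  L5 li={b,t} lo=∅
  L6 li=∅ lo=∅
  L7 li={t} lo=∅
  L8 li=∅ lo=∅

Conflict graph:
  b: {t}
  k: {t,u}
  t: {b,k,u,x}
  u: {k,t,x}
  x: {t,u}

N(u) = ["k", "t", "x"]

Answer: ["k", "t", "x"]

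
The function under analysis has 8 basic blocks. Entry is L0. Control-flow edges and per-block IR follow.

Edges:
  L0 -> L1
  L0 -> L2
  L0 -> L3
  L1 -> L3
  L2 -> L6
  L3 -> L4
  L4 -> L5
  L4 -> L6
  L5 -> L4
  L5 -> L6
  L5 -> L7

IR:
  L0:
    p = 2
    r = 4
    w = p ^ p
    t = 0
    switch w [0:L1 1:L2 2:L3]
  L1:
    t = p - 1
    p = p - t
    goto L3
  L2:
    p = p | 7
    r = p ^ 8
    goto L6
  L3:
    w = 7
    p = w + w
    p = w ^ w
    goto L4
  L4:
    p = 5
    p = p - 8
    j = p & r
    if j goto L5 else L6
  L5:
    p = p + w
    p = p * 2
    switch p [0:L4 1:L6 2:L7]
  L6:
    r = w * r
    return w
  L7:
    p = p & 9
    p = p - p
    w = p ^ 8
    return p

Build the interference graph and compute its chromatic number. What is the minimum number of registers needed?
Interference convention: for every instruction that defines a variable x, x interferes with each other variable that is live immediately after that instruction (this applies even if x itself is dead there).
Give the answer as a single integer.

Answer: 4

Working:
Block summaries:
  L0: {p,r,t,w} / ∅
  L1: {p,t} / {p}
  L2: {p,r} / {p}
  L3: {p,w} / ∅
  L4: {j,p} / {r}
  L5: {p} / {p,w}
  L6: {r} / {r,w}
  L7: {p,w} / {p}

Backward fixpoint:
  L0: in=∅ out={p,r,w}
  L1: in={p,r} out={r}
  L2: in={p,w} out={r,w}
  L3: in={r} out={r,w}
  L4: in={r,w} out={p,r,w}
  L5: in={p,r,w} out={p,r,w}
  L6: in={r,w} out=∅
  L7: in={p} out=∅

Interference:
  j↔{p,r,w}
  p↔{j,r,t,w}
  r↔{j,p,t,w}
  t↔{p,r,w}
  w↔{j,p,r,t}

Colouring:
  clique {j,p,r,w} ⇒ need ≥ 4
  assign j→c3 p→c0 r→c1 t→c3 w→c2 — no edge inside a register ⇒ χ ≤ 4
  χ = 4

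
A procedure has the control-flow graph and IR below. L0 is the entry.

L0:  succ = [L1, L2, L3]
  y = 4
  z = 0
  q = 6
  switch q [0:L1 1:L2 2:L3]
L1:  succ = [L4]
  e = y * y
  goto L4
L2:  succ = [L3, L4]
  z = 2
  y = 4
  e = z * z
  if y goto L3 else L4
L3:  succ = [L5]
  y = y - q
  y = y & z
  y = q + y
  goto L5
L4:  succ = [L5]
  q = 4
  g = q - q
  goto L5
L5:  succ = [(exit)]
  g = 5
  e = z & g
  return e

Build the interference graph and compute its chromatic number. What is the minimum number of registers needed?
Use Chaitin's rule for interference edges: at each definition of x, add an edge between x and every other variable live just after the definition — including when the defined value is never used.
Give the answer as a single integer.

Answer: 4

Analysis:
Block summaries:
  L0: {q,y,z} / ∅
  L1: {e} / {y}
  L2: {e,y,z} / ∅
  L3: {y} / {q,y,z}
  L4: {g,q} / ∅
  L5: {e,g} / {z}

Live sets:
  live L0: ∅→{q,y,z}
  live L1: {y,z}→{z}
  live L2: {q}→{q,y,z}
  live L3: {q,y,z}→{z}
  live L4: {z}→{z}
  live L5: {z}→∅

Interference:
  e: {q,y,z}
  g: {z}
  q: {e,y,z}
  y: {e,q,z}
  z: {e,g,q,y}

Chromatic number:
  {e,q,y,z} pairwise interfere (4-clique) ⇒ χ ≥ 4
  4-colouring: r0={z}  r1={e,g}  r2={q}  r3={y}
  χ = 4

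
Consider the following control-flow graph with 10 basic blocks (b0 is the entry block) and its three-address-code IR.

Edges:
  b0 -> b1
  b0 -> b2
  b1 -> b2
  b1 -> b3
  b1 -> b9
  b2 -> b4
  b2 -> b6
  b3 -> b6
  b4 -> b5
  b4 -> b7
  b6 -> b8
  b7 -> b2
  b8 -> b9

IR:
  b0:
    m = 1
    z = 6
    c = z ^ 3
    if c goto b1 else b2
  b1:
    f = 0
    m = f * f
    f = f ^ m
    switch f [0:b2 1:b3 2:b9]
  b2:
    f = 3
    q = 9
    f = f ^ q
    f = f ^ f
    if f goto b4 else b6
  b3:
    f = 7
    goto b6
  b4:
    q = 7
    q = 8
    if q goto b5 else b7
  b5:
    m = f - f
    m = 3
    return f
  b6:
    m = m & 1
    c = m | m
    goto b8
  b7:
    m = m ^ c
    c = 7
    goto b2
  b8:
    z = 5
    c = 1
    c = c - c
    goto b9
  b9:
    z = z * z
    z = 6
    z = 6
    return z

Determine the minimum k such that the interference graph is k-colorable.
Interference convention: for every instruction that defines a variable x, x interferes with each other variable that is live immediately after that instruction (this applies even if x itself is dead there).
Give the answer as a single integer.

Per-block:
  b0: {c,m,z} / ∅
  b1: {f,m} / ∅
  b2: {f,q} / ∅
  b3: {f} / ∅
  b4: {q} / ∅
  b5: {m} / {f}
  b6: {c,m} / {m}
  b7: {c,m} / {c,m}
  b8: {c,z} / ∅
  b9: {z} / {z}

Backward fixpoint:
  live b0: ∅→{c,m,z}
  live b1: {c,z}→{c,m,z}
  live b2: {c,m}→{c,f,m}
  live b3: {m}→{m}
  live b4: {c,f,m}→{c,f,m}
  live b5: {f}→∅
  live b6: {m}→∅
  live b7: {c,m}→{c,m}
  live b8: ∅→{z}
  live b9: {z}→∅

Interference:
  c: {f,m,q,z}
  f: {c,m,q,z}
  m: {c,f,q,z}
  q: {c,f,m}
  z: {c,f,m}

Colouring:
  clique {c,f,m,q} ⇒ need ≥ 4
  assign c→c0 f→c1 m→c2 q→c3 z→c3 — no edge inside a register ⇒ χ ≤ 4
  χ = 4

Answer: 4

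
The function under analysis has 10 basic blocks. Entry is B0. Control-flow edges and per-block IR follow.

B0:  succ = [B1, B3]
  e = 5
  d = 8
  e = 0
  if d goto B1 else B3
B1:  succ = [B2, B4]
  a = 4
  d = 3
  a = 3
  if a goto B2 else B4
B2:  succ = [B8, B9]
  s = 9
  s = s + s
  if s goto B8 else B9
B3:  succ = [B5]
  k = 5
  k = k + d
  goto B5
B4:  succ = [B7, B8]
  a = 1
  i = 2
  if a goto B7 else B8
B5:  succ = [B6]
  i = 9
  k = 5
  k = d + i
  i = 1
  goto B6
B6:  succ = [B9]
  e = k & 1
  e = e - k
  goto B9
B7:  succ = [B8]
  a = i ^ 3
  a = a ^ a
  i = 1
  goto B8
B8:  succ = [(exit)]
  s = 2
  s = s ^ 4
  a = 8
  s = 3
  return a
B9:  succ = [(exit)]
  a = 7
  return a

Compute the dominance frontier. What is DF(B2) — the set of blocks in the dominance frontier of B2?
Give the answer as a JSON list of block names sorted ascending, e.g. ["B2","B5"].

idom tree: B1←B0 B2←B1 B3←B0 B4←B1 B5←B3 B6←B5 B7←B4 B8←B1 B9←B0
Dom at joins:
  B8: preds {B2,B4,B7}: {B0,B1,B2} ∩ {B0,B1,B4} ∩ {B0,B1,B4,B7} = {B0,B1}; idom=B1
  B9: preds {B2,B6}: {B0,B1,B2} ∩ {B0,B3,B5,B6} = {B0}; idom=B0

Frontier:
  B8←B2: walk B2 to B1
  B8←B4: walk B4 to B1
  B8←B7: walk B7→B4 to B1
  B9←B2: walk B2→B1 to B0
  B9←B6: walk B6→B5→B3 to B0
  DF(B0)=∅
  DF(B1)={B9}
  DF(B2)={B8,B9}
  DF(B3)={B9}
  DF(B4)={B8}
  DF(B5)={B9}
  DF(B6)={B9}
  DF(B7)={B8}
  DF(B8)=∅
  DF(B9)=∅

DF(B2) = ["B8", "B9"]

Answer: ["B8", "B9"]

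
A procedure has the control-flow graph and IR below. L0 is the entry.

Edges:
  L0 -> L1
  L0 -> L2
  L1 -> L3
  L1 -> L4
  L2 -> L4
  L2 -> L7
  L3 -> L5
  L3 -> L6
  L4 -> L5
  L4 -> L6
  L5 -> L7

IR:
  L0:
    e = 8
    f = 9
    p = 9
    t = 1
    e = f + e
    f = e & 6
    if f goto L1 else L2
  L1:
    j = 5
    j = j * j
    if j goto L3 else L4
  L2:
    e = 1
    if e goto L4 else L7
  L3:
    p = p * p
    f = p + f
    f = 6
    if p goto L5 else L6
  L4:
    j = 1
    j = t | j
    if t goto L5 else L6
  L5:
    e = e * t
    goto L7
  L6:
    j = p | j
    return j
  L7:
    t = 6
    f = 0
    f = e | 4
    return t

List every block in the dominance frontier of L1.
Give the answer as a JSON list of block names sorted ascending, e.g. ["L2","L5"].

Answer: ["L4", "L5", "L6"]

Working:
idom tree: L1←L0 L2←L0 L3←L1 L4←L0 L5←L0 L6←L0 L7←L0
Dom at joins:
  L4: preds {L1,L2}: {L0,L1} ∩ {L0,L2} = {L0}; idom=L0
  L5: preds {L3,L4}: {L0,L1,L3} ∩ {L0,L4} = {L0}; idom=L0
  L6: preds {L3,L4}: {L0,L1,L3} ∩ {L0,L4} = {L0}; idom=L0
  L7: preds {L2,L5}: {L0,L2} ∩ {L0,L5} = {L0}; idom=L0

Frontier:
  L4←L1: walk L1 to L0
  L4←L2: walk L2 to L0
  L5←L3: walk L3→L1 to L0
  L5←L4: walk L4 to L0
  L6←L3: walk L3→L1 to L0
  L6←L4: walk L4 to L0
  L7←L2: walk L2 to L0
  L7←L5: walk L5 to L0
  DF(L0)=∅
  DF(L1)={L4,L5,L6}
  DF(L2)={L4,L7}
  DF(L3)={L5,L6}
  DF(L4)={L5,L6}
  DF(L5)={L7}
  DF(L6)=∅
  DF(L7)=∅

DF(L1) = ["L4", "L5", "L6"]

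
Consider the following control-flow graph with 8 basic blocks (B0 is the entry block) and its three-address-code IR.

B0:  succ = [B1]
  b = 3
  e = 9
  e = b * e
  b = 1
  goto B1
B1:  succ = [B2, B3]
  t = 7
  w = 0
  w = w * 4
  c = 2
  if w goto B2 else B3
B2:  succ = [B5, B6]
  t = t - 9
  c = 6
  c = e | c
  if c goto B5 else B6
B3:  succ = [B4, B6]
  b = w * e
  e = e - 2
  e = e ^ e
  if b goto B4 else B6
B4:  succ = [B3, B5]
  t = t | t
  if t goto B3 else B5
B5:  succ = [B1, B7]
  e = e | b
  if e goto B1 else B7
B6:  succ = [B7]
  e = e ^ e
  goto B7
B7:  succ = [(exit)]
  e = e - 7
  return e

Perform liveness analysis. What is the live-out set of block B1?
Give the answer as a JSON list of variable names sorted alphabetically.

Answer: ["b", "e", "t", "w"]

Analysis:
Per-block:
  B0 def {b,e} use ∅
  B1 def {c,t,w} use ∅
  B2 def {c,t} use {e,t}
  B3 def {b,e} use {e,w}
  B4 def {t} use {t}
  B5 def {e} use {b,e}
  B6 def {e} use {e}
  B7 def {e} use {e}

Liveness:
  B0 li=∅ lo={b,e}
  B1 li={b,e} lo={b,e,t,w}
  B2 li={b,e,t} lo={b,e}
  B3 li={e,t,w} lo={b,e,t,w}
  B4 li={b,e,t,w} lo={b,e,t,w}
  B5 li={b,e} lo={b,e}
  B6 li={e} lo={e}
  B7 li={e} lo=∅

live-out(B1) = ["b", "e", "t", "w"]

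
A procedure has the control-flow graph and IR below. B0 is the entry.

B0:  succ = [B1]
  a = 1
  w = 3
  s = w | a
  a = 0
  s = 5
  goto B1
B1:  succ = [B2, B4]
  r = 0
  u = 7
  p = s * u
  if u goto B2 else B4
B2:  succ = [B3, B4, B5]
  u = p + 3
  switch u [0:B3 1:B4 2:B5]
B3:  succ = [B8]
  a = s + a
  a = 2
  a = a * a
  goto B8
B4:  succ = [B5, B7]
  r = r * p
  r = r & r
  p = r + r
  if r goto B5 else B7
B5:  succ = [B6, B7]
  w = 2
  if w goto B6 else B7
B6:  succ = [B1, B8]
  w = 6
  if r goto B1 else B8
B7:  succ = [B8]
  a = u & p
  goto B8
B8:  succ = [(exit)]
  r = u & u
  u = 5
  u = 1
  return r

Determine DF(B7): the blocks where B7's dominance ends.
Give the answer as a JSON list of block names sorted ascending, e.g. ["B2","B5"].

idom tree: B1←B0 B2←B1 B3←B2 B4←B1 B5←B1 B6←B5 B7←B1 B8←B1
Dom∩ at merges:
  B1: preds {B0,B6}: {B0} ∩ {B0,B1,B5,B6} = {B0}; idom=B0
  B4: preds {B1,B2}: {B0,B1} ∩ {B0,B1,B2} = {B0,B1}; idom=B1
  B5: preds {B2,B4}: {B0,B1,B2} ∩ {B0,B1,B4} = {B0,B1}; idom=B1
  B7: preds {B4,B5}: {B0,B1,B4} ∩ {B0,B1,B5} = {B0,B1}; idom=B1
  B8: preds {B3,B6,B7}: {B0,B1,B2,B3} ∩ {B0,B1,B5,B6} ∩ {B0,B1,B7} = {B0,B1}; idom=B1

Frontier:
  join B1 pred B0: · stop@B0
  join B1 pred B6: B6→B5→B1 stop@B0
  join B4 pred B1: · stop@B1
  join B4 pred B2: B2 stop@B1
  join B5 pred B2: B2 stop@B1
  join B5 pred B4: B4 stop@B1
  join B7 pred B4: B4 stop@B1
  join B7 pred B5: B5 stop@B1
  join B8 pred B3: B3→B2 stop@B1
  join B8 pred B6: B6→B5 stop@B1
  join B8 pred B7: B7 stop@B1
  B0: DF=∅
  B1: DF={B1}
  B2: DF={B4,B5,B8}
  B3: DF={B8}
  B4: DF={B5,B7}
  B5: DF={B1,B7,B8}
  B6: DF={B1,B8}
  B7: DF={B8}
  B8: DF=∅

DF(B7) = ["B8"]

Answer: ["B8"]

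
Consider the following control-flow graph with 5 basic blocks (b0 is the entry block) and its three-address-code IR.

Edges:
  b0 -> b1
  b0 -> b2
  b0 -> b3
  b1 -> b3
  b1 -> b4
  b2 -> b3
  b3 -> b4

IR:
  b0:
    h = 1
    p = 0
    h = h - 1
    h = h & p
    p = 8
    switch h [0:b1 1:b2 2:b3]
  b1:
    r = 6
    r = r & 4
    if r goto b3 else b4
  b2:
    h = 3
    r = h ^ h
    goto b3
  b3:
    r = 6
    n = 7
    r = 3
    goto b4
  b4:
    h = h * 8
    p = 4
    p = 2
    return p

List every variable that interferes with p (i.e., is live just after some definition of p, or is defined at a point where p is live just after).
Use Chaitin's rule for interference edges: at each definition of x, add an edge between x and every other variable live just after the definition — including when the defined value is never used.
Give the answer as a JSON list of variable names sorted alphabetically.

Block summaries:
  b0: {h,p} / ∅
  b1: {r} / ∅
  b2: {h,r} / ∅
  b3: {n,r} / ∅
  b4: {h,p} / {h}

Live sets:
  b0: in=∅ out={h}
  b1: in={h} out={h}
  b2: in=∅ out={h}
  b3: in={h} out={h}
  b4: in={h} out=∅

Conflict graph:
  h — {n,p,r}
  n — {h}
  p — {h}
  r — {h}

N(p) = ["h"]

Answer: ["h"]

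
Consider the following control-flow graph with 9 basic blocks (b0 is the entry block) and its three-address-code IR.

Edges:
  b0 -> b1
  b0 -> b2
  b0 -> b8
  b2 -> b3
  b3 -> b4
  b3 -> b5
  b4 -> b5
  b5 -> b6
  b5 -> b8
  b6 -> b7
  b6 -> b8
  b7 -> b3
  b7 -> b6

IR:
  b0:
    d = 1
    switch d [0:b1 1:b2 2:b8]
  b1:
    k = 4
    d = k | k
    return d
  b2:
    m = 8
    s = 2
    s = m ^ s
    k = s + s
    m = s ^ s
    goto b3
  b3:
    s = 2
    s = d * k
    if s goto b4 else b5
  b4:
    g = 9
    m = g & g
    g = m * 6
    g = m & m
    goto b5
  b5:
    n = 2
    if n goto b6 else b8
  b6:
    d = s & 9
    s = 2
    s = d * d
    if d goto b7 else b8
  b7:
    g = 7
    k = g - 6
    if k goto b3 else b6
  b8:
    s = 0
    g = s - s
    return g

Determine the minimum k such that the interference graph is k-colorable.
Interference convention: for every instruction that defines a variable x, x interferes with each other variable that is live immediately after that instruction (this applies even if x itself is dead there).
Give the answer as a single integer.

Answer: 4

Analysis:
def/use:
  b0: {d} / ∅
  b1: {d,k} / ∅
  b2: {k,m,s} / ∅
  b3: {s} / {d,k}
  b4: {g,m} / ∅
  b5: {n} / ∅
  b6: {d,s} / {s}
  b7: {g,k} / ∅
  b8: {g,s} / ∅

Backward fixpoint:
  b0: in=∅ out={d}
  b1: in=∅ out=∅
  b2: in={d} out={d,k}
  b3: in={d,k} out={s}
  b4: in={s} out={s}
  b5: in={s} out={s}
  b6: in={s} out={d,s}
  b7: in={d,s} out={d,k,s}
  b8: in=∅ out=∅

Interference:
  d — {g,k,m,s}
  g — {d,m,s}
  k — {d,m,s}
  m — {d,g,k,s}
  n — {s}
  s — {d,g,k,m,n}

Registers:
  lower bound: {d,g,m,s} mutually conflict ⇒ χ ≥ 4
  4-colouring: r0={s}  r1={d,n}  r2={m}  r3={g,k}
  χ = 4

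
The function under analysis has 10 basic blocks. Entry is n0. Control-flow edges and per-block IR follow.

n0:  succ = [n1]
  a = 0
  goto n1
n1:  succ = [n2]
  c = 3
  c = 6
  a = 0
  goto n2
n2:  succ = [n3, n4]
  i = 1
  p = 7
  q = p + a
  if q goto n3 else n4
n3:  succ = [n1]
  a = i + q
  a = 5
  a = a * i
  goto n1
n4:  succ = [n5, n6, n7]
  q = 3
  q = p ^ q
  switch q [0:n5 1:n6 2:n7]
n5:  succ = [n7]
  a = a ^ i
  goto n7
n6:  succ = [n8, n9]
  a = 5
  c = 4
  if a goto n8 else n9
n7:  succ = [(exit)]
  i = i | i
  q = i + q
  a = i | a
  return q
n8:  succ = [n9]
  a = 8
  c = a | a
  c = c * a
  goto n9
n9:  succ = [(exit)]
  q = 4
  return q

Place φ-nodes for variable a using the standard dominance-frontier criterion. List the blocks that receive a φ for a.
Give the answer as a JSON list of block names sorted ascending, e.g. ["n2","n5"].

idom tree: n1←n0 n2←n1 n3←n2 n4←n2 n5←n4 n6←n4 n7←n4 n8←n6 n9←n6
Dom at joins:
  n1: preds {n0,n3}: {n0} ∩ {n0,n1,n2,n3} = {n0}; idom=n0
  n7: preds {n4,n5}: {n0,n1,n2,n4} ∩ {n0,n1,n2,n4,n5} = {n0,n1,n2,n4}; idom=n4
  n9: preds {n6,n8}: {n0,n1,n2,n4,n6} ∩ {n0,n1,n2,n4,n6,n8} = {n0,n1,n2,n4,n6}; idom=n6

DF walk-up:
  n1←n0: walk · to n0
  n1←n3: walk n3→n2→n1 to n0
  n7←n4: walk · to n4
  n7←n5: walk n5 to n4
  n9←n6: walk · to n6
  n9←n8: walk n8 to n6
  n0: DF=∅
  n1: DF={n1}
  n2: DF={n1}
  n3: DF={n1}
  n4: DF=∅
  n5: DF={n7}
  n6: DF=∅
  n7: DF=∅
  n8: DF={n9}
  n9: DF=∅

φ for a: defs {n0,n1,n3,n5,n6,n7,n8}
  DF⁺ = {n1,n7,n9}

Answer: ["n1", "n7", "n9"]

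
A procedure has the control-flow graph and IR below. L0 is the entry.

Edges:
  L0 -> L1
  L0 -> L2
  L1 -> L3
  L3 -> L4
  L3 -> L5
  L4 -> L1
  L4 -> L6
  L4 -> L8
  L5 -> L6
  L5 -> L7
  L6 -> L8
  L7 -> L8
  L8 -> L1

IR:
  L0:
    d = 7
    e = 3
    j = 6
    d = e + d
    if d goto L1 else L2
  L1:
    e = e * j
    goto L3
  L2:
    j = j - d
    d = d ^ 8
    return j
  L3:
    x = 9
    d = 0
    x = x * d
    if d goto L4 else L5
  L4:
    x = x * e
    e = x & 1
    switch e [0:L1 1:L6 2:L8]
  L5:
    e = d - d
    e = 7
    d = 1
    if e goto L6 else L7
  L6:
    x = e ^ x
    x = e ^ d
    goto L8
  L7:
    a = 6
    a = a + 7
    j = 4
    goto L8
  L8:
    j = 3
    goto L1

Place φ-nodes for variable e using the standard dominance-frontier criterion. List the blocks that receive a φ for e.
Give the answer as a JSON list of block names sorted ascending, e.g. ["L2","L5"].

Answer: ["L1", "L6", "L8"]

Working:
idom tree: L1←L0 L2←L0 L3←L1 L4←L3 L5←L3 L6←L3 L7←L5 L8←L3
Dom at joins:
  L1: preds {L0,L4,L8}: {L0} ∩ {L0,L1,L3,L4} ∩ {L0,L1,L3,L8} = {L0}; idom=L0
  L6: preds {L4,L5}: {L0,L1,L3,L4} ∩ {L0,L1,L3,L5} = {L0,L1,L3}; idom=L3
  L8: preds {L4,L6,L7}: {L0,L1,L3,L4} ∩ {L0,L1,L3,L6} ∩ {L0,L1,L3,L5,L7} = {L0,L1,L3}; idom=L3

DF walk-up:
  join L1 pred L0: · stop@L0
  join L1 pred L4: L4→L3→L1 stop@L0
  join L1 pred L8: L8→L3→L1 stop@L0
  join L6 pred L4: L4 stop@L3
  join L6 pred L5: L5 stop@L3
  join L8 pred L4: L4 stop@L3
  join L8 pred L6: L6 stop@L3
  join L8 pred L7: L7→L5 stop@L3
  L0: DF=∅
  L1: DF={L1}
  L2: DF=∅
  L3: DF={L1}
  L4: DF={L1,L6,L8}
  L5: DF={L6,L8}
  L6: DF={L8}
  L7: DF={L8}
  L8: DF={L1}

φ for e: defs {L0,L1,L4,L5}
  DF⁺ = {L1,L6,L8}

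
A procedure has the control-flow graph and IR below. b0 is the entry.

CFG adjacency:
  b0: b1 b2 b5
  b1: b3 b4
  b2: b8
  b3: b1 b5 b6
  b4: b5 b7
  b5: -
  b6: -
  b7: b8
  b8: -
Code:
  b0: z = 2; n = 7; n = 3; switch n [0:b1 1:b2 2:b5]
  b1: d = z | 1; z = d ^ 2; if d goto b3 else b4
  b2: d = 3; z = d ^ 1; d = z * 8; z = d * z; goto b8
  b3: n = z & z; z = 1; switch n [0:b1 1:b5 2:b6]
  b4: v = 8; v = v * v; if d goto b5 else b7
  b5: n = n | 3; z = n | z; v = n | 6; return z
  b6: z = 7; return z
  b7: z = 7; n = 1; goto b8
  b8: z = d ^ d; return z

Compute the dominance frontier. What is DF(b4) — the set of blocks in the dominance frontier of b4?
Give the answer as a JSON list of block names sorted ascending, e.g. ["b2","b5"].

Answer: ["b5", "b8"]

Analysis:
idom tree: b1←b0 b2←b0 b3←b1 b4←b1 b5←b0 b6←b3 b7←b4 b8←b0
Dom at joins:
  b1: preds {b0,b3}: {b0} ∩ {b0,b1,b3} = {b0}; idom=b0
  b5: preds {b0,b3,b4}: {b0} ∩ {b0,b1,b3} ∩ {b0,b1,b4} = {b0}; idom=b0
  b8: preds {b2,b7}: {b0,b2} ∩ {b0,b1,b4,b7} = {b0}; idom=b0

DF walk-up:
  join b1 pred b0: · stop@b0
  join b1 pred b3: b3→b1 stop@b0
  join b5 pred b0: · stop@b0
  join b5 pred b3: b3→b1 stop@b0
  join b5 pred b4: b4→b1 stop@b0
  join b8 pred b2: b2 stop@b0
  join b8 pred b7: b7→b4→b1 stop@b0
  b0 → ∅
  b1 → {b1,b5,b8}
  b2 → {b8}
  b3 → {b1,b5}
  b4 → {b5,b8}
  b5 → ∅
  b6 → ∅
  b7 → {b8}
  b8 → ∅

DF(b4) = ["b5", "b8"]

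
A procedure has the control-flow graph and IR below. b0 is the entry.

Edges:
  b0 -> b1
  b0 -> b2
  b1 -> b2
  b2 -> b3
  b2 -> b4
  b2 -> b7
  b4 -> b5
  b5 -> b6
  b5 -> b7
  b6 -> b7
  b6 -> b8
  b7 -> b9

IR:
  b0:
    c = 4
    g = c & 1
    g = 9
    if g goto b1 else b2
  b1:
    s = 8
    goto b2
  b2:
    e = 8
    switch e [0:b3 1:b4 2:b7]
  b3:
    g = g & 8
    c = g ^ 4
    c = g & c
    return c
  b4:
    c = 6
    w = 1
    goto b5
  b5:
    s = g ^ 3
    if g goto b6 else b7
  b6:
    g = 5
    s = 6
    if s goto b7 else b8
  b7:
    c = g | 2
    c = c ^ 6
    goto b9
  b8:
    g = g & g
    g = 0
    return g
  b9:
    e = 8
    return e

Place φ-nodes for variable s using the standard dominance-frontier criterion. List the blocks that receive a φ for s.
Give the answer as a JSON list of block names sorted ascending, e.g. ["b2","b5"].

idom tree: b1←b0 b2←b0 b3←b2 b4←b2 b5←b4 b6←b5 b7←b2 b8←b6 b9←b7
Dom∩ at merges:
  b2: preds {b0,b1}: {b0} ∩ {b0,b1} = {b0}; idom=b0
  b7: preds {b2,b5,b6}: {b0,b2} ∩ {b0,b2,b4,b5} ∩ {b0,b2,b4,b5,b6} = {b0,b2}; idom=b2

Frontier:
  join b2 pred b0: · stop@b0
  join b2 pred b1: b1 stop@b0
  join b7 pred b2: · stop@b2
  join b7 pred b5: b5→b4 stop@b2
  join b7 pred b6: b6→b5→b4 stop@b2
  b0 → ∅
  b1 → {b2}
  b2 → ∅
  b3 → ∅
  b4 → {b7}
  b5 → {b7}
  b6 → {b7}
  b7 → ∅
  b8 → ∅
  b9 → ∅

φ for s: defs {b1,b5,b6}
  DF⁺ = {b2,b7}

Answer: ["b2", "b7"]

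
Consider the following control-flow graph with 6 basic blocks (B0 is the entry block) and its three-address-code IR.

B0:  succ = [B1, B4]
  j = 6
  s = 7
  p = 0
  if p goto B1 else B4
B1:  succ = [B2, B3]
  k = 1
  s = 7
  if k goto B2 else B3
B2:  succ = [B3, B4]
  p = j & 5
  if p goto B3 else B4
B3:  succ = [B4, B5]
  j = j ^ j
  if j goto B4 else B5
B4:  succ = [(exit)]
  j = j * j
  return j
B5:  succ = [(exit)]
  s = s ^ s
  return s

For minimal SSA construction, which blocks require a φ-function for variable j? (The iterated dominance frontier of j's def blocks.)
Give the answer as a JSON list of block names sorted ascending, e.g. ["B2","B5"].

Answer: ["B4"]

Analysis:
idom tree: B1←B0 B2←B1 B3←B1 B4←B0 B5←B3
Dom∩ at merges:
  B3: preds {B1,B2}: {B0,B1} ∩ {B0,B1,B2} = {B0,B1}; idom=B1
  B4: preds {B0,B2,B3}: {B0} ∩ {B0,B1,B2} ∩ {B0,B1,B3} = {B0}; idom=B0

Frontier:
  join B3 pred B1: · stop@B1
  join B3 pred B2: B2 stop@B1
  join B4 pred B0: · stop@B0
  join B4 pred B2: B2→B1 stop@B0
  join B4 pred B3: B3→B1 stop@B0
  DF(B0)=∅
  DF(B1)={B4}
  DF(B2)={B3,B4}
  DF(B3)={B4}
  DF(B4)=∅
  DF(B5)=∅

φ for j: defs {B0,B3,B4}
  DF⁺ = {B4}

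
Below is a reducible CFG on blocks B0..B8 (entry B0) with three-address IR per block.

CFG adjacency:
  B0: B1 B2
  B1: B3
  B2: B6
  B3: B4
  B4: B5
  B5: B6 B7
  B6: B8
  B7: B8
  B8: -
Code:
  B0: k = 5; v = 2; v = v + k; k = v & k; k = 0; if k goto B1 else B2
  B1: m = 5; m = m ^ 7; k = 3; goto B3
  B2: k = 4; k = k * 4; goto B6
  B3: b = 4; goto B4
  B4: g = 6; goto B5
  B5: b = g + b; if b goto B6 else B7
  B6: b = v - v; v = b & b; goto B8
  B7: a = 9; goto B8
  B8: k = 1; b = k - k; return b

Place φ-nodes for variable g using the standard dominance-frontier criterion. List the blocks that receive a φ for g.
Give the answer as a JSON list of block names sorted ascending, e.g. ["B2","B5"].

idom tree: B1←B0 B2←B0 B3←B1 B4←B3 B5←B4 B6←B0 B7←B5 B8←B0
Join-block Dom:
  B6: preds {B2,B5}: {B0,B2} ∩ {B0,B1,B3,B4,B5} = {B0}; idom=B0
  B8: preds {B6,B7}: {B0,B6} ∩ {B0,B1,B3,B4,B5,B7} = {B0}; idom=B0

Frontier:
  B6←B2: walk B2 to B0
  B6←B5: walk B5→B4→B3→B1 to B0
  B8←B6: walk B6 to B0
  B8←B7: walk B7→B5→B4→B3→B1 to B0
  B0: DF=∅
  B1: DF={B6,B8}
  B2: DF={B6}
  B3: DF={B6,B8}
  B4: DF={B6,B8}
  B5: DF={B6,B8}
  B6: DF={B8}
  B7: DF={B8}
  B8: DF=∅

φ for g: defs {B4}
  DF⁺ = {B6,B8}

Answer: ["B6", "B8"]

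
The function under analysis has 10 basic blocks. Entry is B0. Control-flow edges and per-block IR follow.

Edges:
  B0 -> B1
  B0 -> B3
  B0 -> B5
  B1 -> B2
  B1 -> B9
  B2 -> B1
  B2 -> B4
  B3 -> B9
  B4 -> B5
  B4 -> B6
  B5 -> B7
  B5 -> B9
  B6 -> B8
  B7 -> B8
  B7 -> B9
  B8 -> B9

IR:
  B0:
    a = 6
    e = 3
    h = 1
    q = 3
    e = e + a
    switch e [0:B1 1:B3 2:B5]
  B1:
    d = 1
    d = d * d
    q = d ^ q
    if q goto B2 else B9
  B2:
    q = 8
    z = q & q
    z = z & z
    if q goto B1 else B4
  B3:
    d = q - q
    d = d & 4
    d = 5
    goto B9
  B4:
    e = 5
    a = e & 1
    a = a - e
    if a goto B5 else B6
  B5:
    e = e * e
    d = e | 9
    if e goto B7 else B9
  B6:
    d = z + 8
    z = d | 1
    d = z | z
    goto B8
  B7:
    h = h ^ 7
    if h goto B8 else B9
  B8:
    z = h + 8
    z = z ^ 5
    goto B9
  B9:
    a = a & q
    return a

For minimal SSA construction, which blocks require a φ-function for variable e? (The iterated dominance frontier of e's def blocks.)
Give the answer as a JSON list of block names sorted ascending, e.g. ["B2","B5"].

Answer: ["B5", "B8", "B9"]

Working:
idom tree: B1←B0 B2←B1 B3←B0 B4←B2 B5←B0 B6←B4 B7←B5 B8←B0 B9←B0
Dom at joins:
  B1: preds {B0,B2}: {B0} ∩ {B0,B1,B2} = {B0}; idom=B0
  B5: preds {B0,B4}: {B0} ∩ {B0,B1,B2,B4} = {B0}; idom=B0
  B8: preds {B6,B7}: {B0,B1,B2,B4,B6} ∩ {B0,B5,B7} = {B0}; idom=B0
  B9: preds {B1,B3,B5,B7,B8}: {B0,B1} ∩ {B0,B3} ∩ {B0,B5} ∩ {B0,B5,B7} ∩ {B0,B8} = {B0}; idom=B0

DF derivation:
  join B1 pred B0: · stop@B0
  join B1 pred B2: B2→B1 stop@B0
  join B5 pred B0: · stop@B0
  join B5 pred B4: B4→B2→B1 stop@B0
  join B8 pred B6: B6→B4→B2→B1 stop@B0
  join B8 pred B7: B7→B5 stop@B0
  join B9 pred B1: B1 stop@B0
  join B9 pred B3: B3 stop@B0
  join B9 pred B5: B5 stop@B0
  join B9 pred B7: B7→B5 stop@B0
  join B9 pred B8: B8 stop@B0
  B0 → ∅
  B1 → {B1,B5,B8,B9}
  B2 → {B1,B5,B8}
  B3 → {B9}
  B4 → {B5,B8}
  B5 → {B8,B9}
  B6 → {B8}
  B7 → {B8,B9}
  B8 → {B9}
  B9 → ∅

φ for e: defs {B0,B4,B5}
  DF⁺ = {B5,B8,B9}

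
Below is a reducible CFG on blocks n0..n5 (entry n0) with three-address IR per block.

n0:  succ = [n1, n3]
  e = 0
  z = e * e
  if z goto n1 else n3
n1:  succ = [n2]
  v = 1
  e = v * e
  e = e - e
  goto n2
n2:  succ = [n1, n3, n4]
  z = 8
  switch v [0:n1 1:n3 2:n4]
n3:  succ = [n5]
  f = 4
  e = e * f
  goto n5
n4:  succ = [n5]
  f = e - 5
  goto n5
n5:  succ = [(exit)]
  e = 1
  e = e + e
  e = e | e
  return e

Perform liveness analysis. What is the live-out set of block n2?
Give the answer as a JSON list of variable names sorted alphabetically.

Block summaries:
  n0 def {e,z} use ∅
  n1 def {e,v} use {e}
  n2 def {z} use {v}
  n3 def {e,f} use {e}
  n4 def {f} use {e}
  n5 def {e} use ∅

Liveness:
  n0 li=∅ lo={e}
  n1 li={e} lo={e,v}
  n2 li={e,v} lo={e}
  n3 li={e} lo=∅
  n4 li={e} lo=∅
  n5 li=∅ lo=∅

live-out(n2) = ["e"]

Answer: ["e"]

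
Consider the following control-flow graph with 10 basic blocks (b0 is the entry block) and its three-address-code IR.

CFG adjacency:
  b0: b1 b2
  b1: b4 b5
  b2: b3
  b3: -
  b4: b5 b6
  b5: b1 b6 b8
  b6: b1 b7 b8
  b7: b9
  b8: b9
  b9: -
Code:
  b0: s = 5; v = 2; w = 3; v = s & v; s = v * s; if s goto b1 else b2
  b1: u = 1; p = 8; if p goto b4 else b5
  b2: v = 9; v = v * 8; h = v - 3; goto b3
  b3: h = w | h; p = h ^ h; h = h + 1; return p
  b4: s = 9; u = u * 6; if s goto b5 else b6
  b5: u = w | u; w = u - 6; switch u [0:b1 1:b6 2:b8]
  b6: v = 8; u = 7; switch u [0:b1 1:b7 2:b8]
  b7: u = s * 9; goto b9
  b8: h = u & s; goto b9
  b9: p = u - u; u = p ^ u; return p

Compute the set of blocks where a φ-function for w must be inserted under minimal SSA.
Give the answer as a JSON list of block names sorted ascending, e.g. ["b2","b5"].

idom tree: b1←b0 b2←b0 b3←b2 b4←b1 b5←b1 b6←b1 b7←b6 b8←b1 b9←b1
Dom at joins:
  b1: preds {b0,b5,b6}: {b0} ∩ {b0,b1,b5} ∩ {b0,b1,b6} = {b0}; idom=b0
  b5: preds {b1,b4}: {b0,b1} ∩ {b0,b1,b4} = {b0,b1}; idom=b1
  b6: preds {b4,b5}: {b0,b1,b4} ∩ {b0,b1,b5} = {b0,b1}; idom=b1
  b8: preds {b5,b6}: {b0,b1,b5} ∩ {b0,b1,b6} = {b0,b1}; idom=b1
  b9: preds {b7,b8}: {b0,b1,b6,b7} ∩ {b0,b1,b8} = {b0,b1}; idom=b1

DF derivation:
  join b1 pred b0: · stop@b0
  join b1 pred b5: b5→b1 stop@b0
  join b1 pred b6: b6→b1 stop@b0
  join b5 pred b1: · stop@b1
  join b5 pred b4: b4 stop@b1
  join b6 pred b4: b4 stop@b1
  join b6 pred b5: b5 stop@b1
  join b8 pred b5: b5 stop@b1
  join b8 pred b6: b6 stop@b1
  join b9 pred b7: b7→b6 stop@b1
  join b9 pred b8: b8 stop@b1
  DF(b0)=∅
  DF(b1)={b1}
  DF(b2)=∅
  DF(b3)=∅
  DF(b4)={b5,b6}
  DF(b5)={b1,b6,b8}
  DF(b6)={b1,b8,b9}
  DF(b7)={b9}
  DF(b8)={b9}
  DF(b9)=∅

φ for w: defs {b0,b5}
  DF⁺ = {b1,b6,b8,b9}

Answer: ["b1", "b6", "b8", "b9"]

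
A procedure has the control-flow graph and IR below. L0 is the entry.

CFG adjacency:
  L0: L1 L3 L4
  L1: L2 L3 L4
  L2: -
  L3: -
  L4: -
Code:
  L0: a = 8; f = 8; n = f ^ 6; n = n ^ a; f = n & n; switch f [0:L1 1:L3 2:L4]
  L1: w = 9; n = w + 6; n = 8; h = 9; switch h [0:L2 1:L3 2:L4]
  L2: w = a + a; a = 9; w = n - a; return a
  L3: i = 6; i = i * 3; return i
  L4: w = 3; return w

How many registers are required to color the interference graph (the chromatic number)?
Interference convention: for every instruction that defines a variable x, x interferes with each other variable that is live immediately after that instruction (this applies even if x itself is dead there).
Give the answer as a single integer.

Block summaries:
  L0: {a,f,n} / ∅
  L1: {h,n,w} / ∅
  L2: {a,w} / {a,n}
  L3: {i} / ∅
  L4: {w} / ∅

Live sets:
  L0 li=∅ lo={a}
  L1 li={a} lo={a,n}
  L2 li={a,n} lo=∅
  L3 li=∅ lo=∅
  L4 li=∅ lo=∅

Interference:
  a↔{f,h,n,w}
  f↔{a}
  h↔{a,n}
  i↔∅
  n↔{a,h,w}
  w↔{a,n}

Chromatic number:
  lower bound: {a,h,n} mutually conflict ⇒ χ ≥ 3
  assign a→r0 f→r1 h→r2 i→r0 n→r1 w→r2 — no edge inside a register ⇒ χ ≤ 3
  χ = 3

Answer: 3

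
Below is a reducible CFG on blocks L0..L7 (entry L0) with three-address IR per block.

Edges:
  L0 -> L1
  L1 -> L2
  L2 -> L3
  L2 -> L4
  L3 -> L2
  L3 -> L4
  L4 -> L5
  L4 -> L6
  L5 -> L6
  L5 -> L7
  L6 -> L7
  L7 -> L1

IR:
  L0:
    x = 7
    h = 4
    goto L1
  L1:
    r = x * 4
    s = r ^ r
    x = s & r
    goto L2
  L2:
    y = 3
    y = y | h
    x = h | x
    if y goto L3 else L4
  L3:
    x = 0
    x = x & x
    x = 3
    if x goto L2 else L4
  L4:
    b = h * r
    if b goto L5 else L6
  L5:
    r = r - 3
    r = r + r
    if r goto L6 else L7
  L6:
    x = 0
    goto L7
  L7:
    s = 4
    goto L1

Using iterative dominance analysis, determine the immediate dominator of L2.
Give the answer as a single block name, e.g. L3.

Answer: L1

Analysis:
idom tree: L1←L0 L2←L1 L3←L2 L4←L2 L5←L4 L6←L4 L7←L4
Join-block Dom:
  L1: preds {L0,L7}: {L0} ∩ {L0,L1,L2,L4,L7} = {L0}; idom=L0
  L2: preds {L1,L3}: {L0,L1} ∩ {L0,L1,L2,L3} = {L0,L1}; idom=L1
  L4: preds {L2,L3}: {L0,L1,L2} ∩ {L0,L1,L2,L3} = {L0,L1,L2}; idom=L2
  L6: preds {L4,L5}: {L0,L1,L2,L4} ∩ {L0,L1,L2,L4,L5} = {L0,L1,L2,L4}; idom=L4
  L7: preds {L5,L6}: {L0,L1,L2,L4,L5} ∩ {L0,L1,L2,L4,L6} = {L0,L1,L2,L4}; idom=L4

idom(L2) = L1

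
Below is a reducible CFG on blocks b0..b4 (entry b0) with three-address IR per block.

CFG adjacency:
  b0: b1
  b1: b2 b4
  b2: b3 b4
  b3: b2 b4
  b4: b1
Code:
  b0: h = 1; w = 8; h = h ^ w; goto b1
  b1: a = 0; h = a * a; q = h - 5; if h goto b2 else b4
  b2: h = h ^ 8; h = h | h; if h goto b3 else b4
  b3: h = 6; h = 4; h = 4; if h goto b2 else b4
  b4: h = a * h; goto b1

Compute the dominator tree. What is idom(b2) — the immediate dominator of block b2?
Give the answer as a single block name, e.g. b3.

idom tree: b1←b0 b2←b1 b3←b2 b4←b1
Join-block Dom:
  b1: preds {b0,b4}: {b0} ∩ {b0,b1,b4} = {b0}; idom=b0
  b2: preds {b1,b3}: {b0,b1} ∩ {b0,b1,b2,b3} = {b0,b1}; idom=b1
  b4: preds {b1,b2,b3}: {b0,b1} ∩ {b0,b1,b2} ∩ {b0,b1,b2,b3} = {b0,b1}; idom=b1

idom(b2) = b1

Answer: b1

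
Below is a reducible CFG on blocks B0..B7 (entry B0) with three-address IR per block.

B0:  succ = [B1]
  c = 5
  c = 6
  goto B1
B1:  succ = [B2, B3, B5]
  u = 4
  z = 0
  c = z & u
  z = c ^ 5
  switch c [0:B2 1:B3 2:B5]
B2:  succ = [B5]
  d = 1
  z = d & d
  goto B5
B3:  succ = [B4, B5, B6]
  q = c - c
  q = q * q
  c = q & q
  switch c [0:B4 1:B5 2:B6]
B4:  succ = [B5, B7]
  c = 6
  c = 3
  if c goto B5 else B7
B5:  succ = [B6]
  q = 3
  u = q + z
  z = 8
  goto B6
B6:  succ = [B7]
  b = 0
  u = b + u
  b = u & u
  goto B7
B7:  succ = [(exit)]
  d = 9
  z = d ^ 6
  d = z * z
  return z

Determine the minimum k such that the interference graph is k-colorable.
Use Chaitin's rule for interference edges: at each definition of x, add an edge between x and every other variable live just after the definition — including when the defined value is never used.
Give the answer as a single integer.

Answer: 3

Analysis:
def/use:
  B0 def {c} use ∅
  B1 def {c,u,z} use ∅
  B2 def {d,z} use ∅
  B3 def {c,q} use {c}
  B4 def {c} use ∅
  B5 def {q,u,z} use {z}
  B6 def {b,u} use {u}
  B7 def {d,z} use ∅

Live sets:
  B0: in=∅ out=∅
  B1: in=∅ out={c,u,z}
  B2: in=∅ out={z}
  B3: in={c,u,z} out={u,z}
  B4: in={z} out={z}
  B5: in={z} out={u}
  B6: in={u} out=∅
  B7: in=∅ out=∅

Interference:
  b — {u}
  c — {u,z}
  d — {z}
  q — {u,z}
  u — {b,c,q,z}
  z — {c,d,q,u}

Colouring:
  clique {c,u,z} ⇒ need ≥ 3
  3-colouring: r0={d,u}  r1={b,z}  r2={c,q}
  χ = 3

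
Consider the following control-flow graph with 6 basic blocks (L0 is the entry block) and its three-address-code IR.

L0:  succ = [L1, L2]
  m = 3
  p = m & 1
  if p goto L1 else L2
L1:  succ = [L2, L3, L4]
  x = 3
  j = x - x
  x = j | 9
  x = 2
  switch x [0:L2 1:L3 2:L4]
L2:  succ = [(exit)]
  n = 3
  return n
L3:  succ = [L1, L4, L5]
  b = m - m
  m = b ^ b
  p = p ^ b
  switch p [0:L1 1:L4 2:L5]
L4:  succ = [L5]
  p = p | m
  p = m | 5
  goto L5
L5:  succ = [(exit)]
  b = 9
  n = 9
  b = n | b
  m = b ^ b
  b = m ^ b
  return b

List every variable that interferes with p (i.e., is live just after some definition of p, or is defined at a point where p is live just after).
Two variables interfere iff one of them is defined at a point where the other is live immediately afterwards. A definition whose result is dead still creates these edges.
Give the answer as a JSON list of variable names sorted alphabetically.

def/use:
  L0 def {m,p} use ∅
  L1 def {j,x} use ∅
  L2 def {n} use ∅
  L3 def {b,m,p} use {m,p}
  L4 def {p} use {m,p}
  L5 def {b,m,n} use ∅

Liveness:
  L0: in=∅ out={m,p}
  L1: in={m,p} out={m,p}
  L2: in=∅ out=∅
  L3: in={m,p} out={m,p}
  L4: in={m,p} out=∅
  L5: in=∅ out=∅

Interfere edges:
  b↔{m,n,p}
  j↔{m,p}
  m↔{b,j,p,x}
  n↔{b}
  p↔{b,j,m,x}
  x↔{m,p}

N(p) = ["b", "j", "m", "x"]

Answer: ["b", "j", "m", "x"]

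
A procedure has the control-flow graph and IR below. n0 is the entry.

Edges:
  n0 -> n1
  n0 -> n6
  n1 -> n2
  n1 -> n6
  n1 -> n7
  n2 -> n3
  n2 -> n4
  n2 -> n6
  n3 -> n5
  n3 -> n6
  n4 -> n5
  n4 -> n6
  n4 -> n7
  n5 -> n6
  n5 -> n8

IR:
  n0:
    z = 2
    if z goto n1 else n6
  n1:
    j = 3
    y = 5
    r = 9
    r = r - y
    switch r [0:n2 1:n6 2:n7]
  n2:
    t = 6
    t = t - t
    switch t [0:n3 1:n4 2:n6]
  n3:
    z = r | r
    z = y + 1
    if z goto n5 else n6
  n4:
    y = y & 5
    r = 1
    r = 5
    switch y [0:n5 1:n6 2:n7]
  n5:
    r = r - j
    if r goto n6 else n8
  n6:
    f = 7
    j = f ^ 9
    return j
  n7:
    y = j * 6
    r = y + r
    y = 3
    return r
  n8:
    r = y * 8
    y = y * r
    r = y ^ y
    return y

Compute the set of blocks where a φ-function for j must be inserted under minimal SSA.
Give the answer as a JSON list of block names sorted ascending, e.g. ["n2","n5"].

idom tree: n1←n0 n2←n1 n3←n2 n4←n2 n5←n2 n6←n0 n7←n1 n8←n5
Dom∩ at merges:
  n5: preds {n3,n4}: {n0,n1,n2,n3} ∩ {n0,n1,n2,n4} = {n0,n1,n2}; idom=n2
  n6: preds {n0,n1,n2,n3,n4,n5}: {n0} ∩ {n0,n1} ∩ {n0,n1,n2} ∩ {n0,n1,n2,n3} ∩ {n0,n1,n2,n4} ∩ {n0,n1,n2,n5} = {n0}; idom=n0
  n7: preds {n1,n4}: {n0,n1} ∩ {n0,n1,n2,n4} = {n0,n1}; idom=n1

DF derivation:
  n5←n3: walk n3 to n2
  n5←n4: walk n4 to n2
  n6←n0: walk · to n0
  n6←n1: walk n1 to n0
  n6←n2: walk n2→n1 to n0
  n6←n3: walk n3→n2→n1 to n0
  n6←n4: walk n4→n2→n1 to n0
  n6←n5: walk n5→n2→n1 to n0
  n7←n1: walk · to n1
  n7←n4: walk n4→n2 to n1
  n0 → ∅
  n1 → {n6}
  n2 → {n6,n7}
  n3 → {n5,n6}
  n4 → {n5,n6,n7}
  n5 → {n6}
  n6 → ∅
  n7 → ∅
  n8 → ∅

φ for j: defs {n1,n6}
  DF⁺ = {n6}

Answer: ["n6"]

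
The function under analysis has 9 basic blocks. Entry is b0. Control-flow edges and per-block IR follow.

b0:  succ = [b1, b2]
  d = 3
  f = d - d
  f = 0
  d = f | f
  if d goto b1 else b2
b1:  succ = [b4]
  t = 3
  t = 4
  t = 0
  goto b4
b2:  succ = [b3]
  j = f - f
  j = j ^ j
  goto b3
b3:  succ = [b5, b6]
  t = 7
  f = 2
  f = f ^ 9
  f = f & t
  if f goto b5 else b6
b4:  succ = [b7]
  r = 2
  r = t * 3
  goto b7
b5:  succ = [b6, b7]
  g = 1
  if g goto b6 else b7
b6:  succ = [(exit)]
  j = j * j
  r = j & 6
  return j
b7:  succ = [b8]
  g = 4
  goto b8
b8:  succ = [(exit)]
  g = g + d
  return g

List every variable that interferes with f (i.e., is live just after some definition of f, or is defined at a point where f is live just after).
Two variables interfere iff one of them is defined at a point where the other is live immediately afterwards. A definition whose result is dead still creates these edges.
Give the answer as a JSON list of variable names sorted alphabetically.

Answer: ["d", "j", "t"]

Working:
Block summaries:
  b0: def={d,f} ue=∅
  b1: def={t} ue=∅
  b2: def={j} ue={f}
  b3: def={f,t} ue=∅
  b4: def={r} ue={t}
  b5: def={g} ue=∅
  b6: def={j,r} ue={j}
  b7: def={g} ue=∅
  b8: def={g} ue={d,g}

Backward fixpoint:
  b0: in=∅ out={d,f}
  b1: in={d} out={d,t}
  b2: in={d,f} out={d,j}
  b3: in={d,j} out={d,j}
  b4: in={d,t} out={d}
  b5: in={d,j} out={d,j}
  b6: in={j} out=∅
  b7: in={d} out={d,g}
  b8: in={d,g} out=∅

Interfere edges:
  d: {f,g,j,r,t}
  f: {d,j,t}
  g: {d,j}
  j: {d,f,g,r,t}
  r: {d,j,t}
  t: {d,f,j,r}

N(f) = ["d", "j", "t"]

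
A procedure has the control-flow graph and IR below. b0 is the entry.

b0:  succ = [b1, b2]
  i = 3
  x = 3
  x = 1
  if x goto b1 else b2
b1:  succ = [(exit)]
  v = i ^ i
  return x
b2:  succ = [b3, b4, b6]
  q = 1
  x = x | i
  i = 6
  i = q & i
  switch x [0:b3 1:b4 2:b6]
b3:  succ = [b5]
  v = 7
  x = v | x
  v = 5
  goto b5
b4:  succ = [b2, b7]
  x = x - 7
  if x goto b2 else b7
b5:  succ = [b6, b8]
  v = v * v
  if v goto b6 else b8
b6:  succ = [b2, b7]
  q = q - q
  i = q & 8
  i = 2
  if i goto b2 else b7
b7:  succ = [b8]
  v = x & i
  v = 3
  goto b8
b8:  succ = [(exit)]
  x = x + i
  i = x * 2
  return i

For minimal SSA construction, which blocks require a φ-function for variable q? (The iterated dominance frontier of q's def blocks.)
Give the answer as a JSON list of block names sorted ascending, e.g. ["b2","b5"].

Answer: ["b2", "b7", "b8"]

Analysis:
idom tree: b1←b0 b2←b0 b3←b2 b4←b2 b5←b3 b6←b2 b7←b2 b8←b2
Dom at joins:
  b2: preds {b0,b4,b6}: {b0} ∩ {b0,b2,b4} ∩ {b0,b2,b6} = {b0}; idom=b0
  b6: preds {b2,b5}: {b0,b2} ∩ {b0,b2,b3,b5} = {b0,b2}; idom=b2
  b7: preds {b4,b6}: {b0,b2,b4} ∩ {b0,b2,b6} = {b0,b2}; idom=b2
  b8: preds {b5,b7}: {b0,b2,b3,b5} ∩ {b0,b2,b7} = {b0,b2}; idom=b2

DF derivation:
  join b2 pred b0: · stop@b0
  join b2 pred b4: b4→b2 stop@b0
  join b2 pred b6: b6→b2 stop@b0
  join b6 pred b2: · stop@b2
  join b6 pred b5: b5→b3 stop@b2
  join b7 pred b4: b4 stop@b2
  join b7 pred b6: b6 stop@b2
  join b8 pred b5: b5→b3 stop@b2
  join b8 pred b7: b7 stop@b2
  b0 → ∅
  b1 → ∅
  b2 → {b2}
  b3 → {b6,b8}
  b4 → {b2,b7}
  b5 → {b6,b8}
  b6 → {b2,b7}
  b7 → {b8}
  b8 → ∅

φ for q: defs {b2,b6}
  DF⁺ = {b2,b7,b8}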